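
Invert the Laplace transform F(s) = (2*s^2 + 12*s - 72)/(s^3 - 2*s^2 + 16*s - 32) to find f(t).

f(t) = -2*exp(2*t) + 5*sin(4*t) + 4*cos(4*t)

Factor the denominator: s^3 - 2*s^2 + 16*s - 32 = (s - 2)*(s^2 + 16).
Partial fraction decomposition gives [-2/(s - 2)] + [4*s/(s^2 + 16)] + [20/(s^2 + 16)].
Invert each term: -2/(s - 2) ↔ -2e^(2t); 4·s/(s^2 + 16) ↔ 4cos(4t); 5·4/(s^2 + 16) ↔ 5sin(4t).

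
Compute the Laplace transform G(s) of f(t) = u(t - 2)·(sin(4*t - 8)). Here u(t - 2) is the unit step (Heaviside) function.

G(s) = 4*exp(-2*s)/(s^2 + 16)

By the second shifting theorem, L{u(t - c)·g(t - c)} = e^(-cs)·H(s) with c = 2 and H(s) = L{g(t)}.
L{sin(4t)} = 4/(s^2 + 16).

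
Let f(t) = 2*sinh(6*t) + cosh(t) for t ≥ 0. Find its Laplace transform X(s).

By linearity of the Laplace transform, transform each term separately.
(2)·[L{sinh(6t)} = 6/(s^2 - 36)]; L{cosh(t)} = s/(s^2 - 1).

X(s) = s/(s^2 - 1) + 12/(s^2 - 36)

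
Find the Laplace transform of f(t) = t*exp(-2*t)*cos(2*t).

s*(s + 4)/(s^2 + 4*s + 8)^2

L{cos(2t)} = s/(s^2 + 4).
Multiplying by e^(-2t) shifts s → s + 2, so L{exp(-2*t)*cos(2*t)} = (s + 2)/((s + 2)^2 + 4).
Then apply L{t·g(t)} = -d/ds[G(s)] with G(s) = (s + 2)/((s + 2)^2 + 4):
differentiating 1 time and applying the sign gives s*(s + 4)/(s^2 + 4*s + 8)^2.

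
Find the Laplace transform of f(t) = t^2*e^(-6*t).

2/(s + 6)^3

L{e^(-6t)} = 1/(s + 6).
Then apply L{t^2·g(t)} = (-1)^2 d^2/ds^2[H(s)] with H(s) = 1/(s + 6):
differentiating 2 times and applying the sign gives 2/(s + 6)^3.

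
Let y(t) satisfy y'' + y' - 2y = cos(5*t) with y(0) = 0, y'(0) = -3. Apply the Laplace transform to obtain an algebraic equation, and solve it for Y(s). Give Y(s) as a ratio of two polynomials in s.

Y(s) = (-3*s^2 + s - 75)/(s^4 + s^3 + 23*s^2 + 25*s - 50)

Apply the Laplace transform to the equation.
With L{y''} = s^2 Y - s·y(0) - y'(0) and L{y'} = sY - y(0), with y(0) = 0, y'(0) = -3: the LHS transforms to (s^2 + s - 2)Y - (-3).
The right side is L{cos(5*t)} = s/(s^2 + 25).
So (s^2 + s - 2)Y = s/(s^2 + 25) + (-3).
Isolate Y and clear denominators.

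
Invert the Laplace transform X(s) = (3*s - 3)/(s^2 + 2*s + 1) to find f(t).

Factor the denominator: s^2 + 2*s + 1 = (s + 1)^2.
Partial fraction decomposition gives [3/(s + 1)] + [-6/(s + 1)^2].
Invert each term: 3/(s + 1) ↔ 3e^(-t); -6/(s + 1)^2 ↔ -6t·e^(-t).

f(t) = -6*t*exp(-t) + 3*exp(-t)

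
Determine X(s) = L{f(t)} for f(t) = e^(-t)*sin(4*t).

X(s) = 4/((s + 1)^2 + 16)

L{sin(4t)} = 4/(s^2 + 16).
By the first shifting theorem, multiplying by e^(-t) replaces s with s + 1.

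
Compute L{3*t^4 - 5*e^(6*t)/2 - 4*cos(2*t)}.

By linearity of the Laplace transform, transform each term separately.
(-4)·[L{cos(2t)} = s/(s^2 + 4)]; (-5/2)·[L{e^(6t)} = 1/(s - 6)]; (3)·[L{t^4} = 4!/s^5 = 24/s^5].

-4*s/(s^2 + 4) - 5/(2*(s - 6)) + 72/s^5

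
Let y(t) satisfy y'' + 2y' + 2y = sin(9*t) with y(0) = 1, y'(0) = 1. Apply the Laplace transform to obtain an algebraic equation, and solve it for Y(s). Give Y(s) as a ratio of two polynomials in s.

Transform both sides with L{·}.
The derivative rules (L{y''} = s^2 Y - s·y(0) - y'(0) and L{y'} = sY - y(0), with y(0) = 1, y'(0) = 1) turn the left side into (s^2 + 2*s + 2)Y - (s + 3).
The right side is L{sin(9*t)} = 9/(s^2 + 81).
So (s^2 + 2*s + 2)Y = 9/(s^2 + 81) + (s + 3).
Isolate Y and clear denominators.

Y(s) = (s^3 + 3*s^2 + 81*s + 252)/(s^4 + 2*s^3 + 83*s^2 + 162*s + 162)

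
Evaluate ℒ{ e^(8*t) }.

1/(s - 8)

L{e^(8t)} = 1/(s - 8).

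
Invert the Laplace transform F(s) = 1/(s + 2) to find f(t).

Since L{e^(-2t)} = 1/(s + 2), the inverse is e^(-2*t).

f(t) = exp(-2*t)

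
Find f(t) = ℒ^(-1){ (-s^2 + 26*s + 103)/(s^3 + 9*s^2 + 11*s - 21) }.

f(t) = 4*exp(t) - exp(-3*t) - 4*exp(-7*t)

Factor the denominator: s^3 + 9*s^2 + 11*s - 21 = (s - 1)*(s + 3)*(s + 7).
Partial fraction decomposition gives [-4/(s + 7)] + [4/(s - 1)] + [-1/(s + 3)].
Invert each term: -4/(s + 7) ↔ -4e^(-7t); 4/(s - 1) ↔ 4e^(t); -1/(s + 3) ↔ -e^(-3t).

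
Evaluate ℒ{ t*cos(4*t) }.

(s - 4)*(s + 4)/(s^2 + 16)^2

L{cos(4t)} = s/(s^2 + 16).
Then apply L{t·g(t)} = -d/ds[H(s)] with H(s) = s/(s^2 + 16):
differentiating 1 time and applying the sign gives (s - 4)*(s + 4)/(s^2 + 16)^2.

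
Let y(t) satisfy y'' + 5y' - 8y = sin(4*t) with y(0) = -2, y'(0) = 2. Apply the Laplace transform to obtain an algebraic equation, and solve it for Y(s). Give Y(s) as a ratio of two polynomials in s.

Y(s) = (-2*s^3 - 8*s^2 - 32*s - 124)/(s^4 + 5*s^3 + 8*s^2 + 80*s - 128)

Apply the Laplace transform to the equation.
Using L{y''} = s^2 Y - s·y(0) - y'(0) and L{y'} = sY - y(0), with y(0) = -2, y'(0) = 2, the left side becomes (s^2 + 5*s - 8)Y - (-2*s - 8).
The right side is L{sin(4*t)} = 4/(s^2 + 16).
So (s^2 + 5*s - 8)Y = 4/(s^2 + 16) + (-2*s - 8).
Solve for Y(s) and write it as one ratio of polynomials.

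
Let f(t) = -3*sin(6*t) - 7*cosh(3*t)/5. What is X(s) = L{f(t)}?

By linearity of the Laplace transform, transform each term separately.
(-7/5)·[L{cosh(3t)} = s/(s^2 - 9)]; (-3)·[L{sin(6t)} = 6/(s^2 + 36)].

X(s) = -7*s/(5*(s^2 - 9)) - 18/(s^2 + 36)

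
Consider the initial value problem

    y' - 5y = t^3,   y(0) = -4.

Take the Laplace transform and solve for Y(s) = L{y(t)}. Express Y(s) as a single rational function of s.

Take the Laplace transform of both sides.
The derivative rules (L{y'} = sY - y(0) = sY - (-4)) turn the left side into (s - 5)Y - (-4).
The right side is L{t^3} = 6/s^4.
So (s - 5)Y = 6/s^4 + (-4).
Divide through and combine into a single rational function.

Y(s) = (-4*s^4 + 6)/(s^5 - 5*s^4)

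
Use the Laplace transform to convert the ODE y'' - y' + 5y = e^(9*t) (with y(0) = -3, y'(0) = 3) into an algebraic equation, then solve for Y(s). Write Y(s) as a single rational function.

Y(s) = (-3*s^2 + 33*s - 53)/(s^3 - 10*s^2 + 14*s - 45)

Apply the Laplace transform to the equation.
With L{y''} = s^2 Y - s·y(0) - y'(0) and L{y'} = sY - y(0), with y(0) = -3, y'(0) = 3: the LHS transforms to (s^2 - s + 5)Y - (-3*s + 6).
The right side is L{e^(9*t)} = 1/(s - 9).
So (s^2 - s + 5)Y = 1/(s - 9) + (-3*s + 6).
Divide through and combine into a single rational function.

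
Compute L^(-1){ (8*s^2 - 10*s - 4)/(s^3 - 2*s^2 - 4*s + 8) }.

Factor the denominator: s^3 - 2*s^2 - 4*s + 8 = (s - 2)^2*(s + 2).
Partial fraction decomposition gives [5/(s - 2)] + [2/(s - 2)^2] + [3/(s + 2)].
Invert each term: 5/(s - 2) ↔ 5e^(2t); 2/(s - 2)^2 ↔ 2t·e^(2t); 3/(s + 2) ↔ 3e^(-2t).

2*t*exp(2*t) + 5*exp(2*t) + 3*exp(-2*t)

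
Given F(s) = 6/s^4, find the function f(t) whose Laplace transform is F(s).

f(t) = t^3

Since L{t^3} = 3!/s^4 = 6/s^4, the inverse is t^3.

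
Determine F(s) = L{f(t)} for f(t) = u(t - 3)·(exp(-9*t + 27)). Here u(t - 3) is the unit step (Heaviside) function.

F(s) = exp(-3*s)/(s + 9)

By the second shifting theorem, L{u(t - c)·g(t - c)} = e^(-cs)·G(s) with c = 3 and G(s) = L{g(t)}.
L{e^(-9t)} = 1/(s + 9).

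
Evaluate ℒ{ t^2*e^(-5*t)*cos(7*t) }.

L{cos(7t)} = s/(s^2 + 49).
Multiplying by e^(-5t) shifts s → s + 5, so L{e^(-5*t)*cos(7*t)} = (s + 5)/((s + 5)^2 + 49).
Then apply L{t^2·g(t)} = (-1)^2 d^2/ds^2[G(s)] with G(s) = (s + 5)/((s + 5)^2 + 49):
differentiating 2 times and applying the sign gives 2*(s + 5)*(s^2 + 10*s - 122)/(s^2 + 10*s + 74)^3.

2*(s + 5)*(s^2 + 10*s - 122)/(s^2 + 10*s + 74)^3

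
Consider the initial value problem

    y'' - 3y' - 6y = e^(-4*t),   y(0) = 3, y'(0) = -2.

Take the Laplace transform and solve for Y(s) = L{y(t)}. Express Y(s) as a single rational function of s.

Laplace-transform each side.
With L{y''} = s^2 Y - s·y(0) - y'(0) and L{y'} = sY - y(0), with y(0) = 3, y'(0) = -2: the LHS transforms to (s^2 - 3*s - 6)Y - (3*s - 11).
The right side is L{e^(-4*t)} = 1/(s + 4).
So (s^2 - 3*s - 6)Y = 1/(s + 4) + (3*s - 11).
Divide through and combine into a single rational function.

Y(s) = (3*s^2 + s - 43)/(s^3 + s^2 - 18*s - 24)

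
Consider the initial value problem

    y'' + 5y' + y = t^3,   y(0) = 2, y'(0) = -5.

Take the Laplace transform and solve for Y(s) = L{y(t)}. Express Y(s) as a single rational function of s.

Y(s) = (2*s^5 + 5*s^4 + 6)/(s^6 + 5*s^5 + s^4)

Apply the Laplace transform to the equation.
The derivative rules (L{y''} = s^2 Y - s·y(0) - y'(0) and L{y'} = sY - y(0), with y(0) = 2, y'(0) = -5) turn the left side into (s^2 + 5*s + 1)Y - (2*s + 5).
The right side is L{t^3} = 6/s^4.
So (s^2 + 5*s + 1)Y = 6/s^4 + (2*s + 5).
Divide through and combine into a single rational function.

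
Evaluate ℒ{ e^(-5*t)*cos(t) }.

(s + 5)/((s + 5)^2 + 1)

L{cos(t)} = s/(s^2 + 1).
By the first shifting theorem, multiplying by e^(-5t) replaces s with s + 5.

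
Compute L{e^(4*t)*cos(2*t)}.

L{cos(2t)} = s/(s^2 + 4).
By the first shifting theorem, multiplying by e^(4t) replaces s with s - 4.

(s - 4)/((s - 4)^2 + 4)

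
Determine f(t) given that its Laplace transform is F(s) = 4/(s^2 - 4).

f(t) = 2*sinh(2*t)

Since L{sinh(2t)} = 2/(s^2 - 4), the inverse is sinh(2*t), scaled by 2.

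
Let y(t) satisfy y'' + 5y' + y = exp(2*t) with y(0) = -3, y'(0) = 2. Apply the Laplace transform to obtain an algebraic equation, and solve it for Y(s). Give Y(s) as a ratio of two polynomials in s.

Y(s) = (-3*s^2 - 7*s + 27)/(s^3 + 3*s^2 - 9*s - 2)

Laplace-transform each side.
The derivative rules (L{y''} = s^2 Y - s·y(0) - y'(0) and L{y'} = sY - y(0), with y(0) = -3, y'(0) = 2) turn the left side into (s^2 + 5*s + 1)Y - (-3*s - 13).
The right side is L{exp(2*t)} = 1/(s - 2).
So (s^2 + 5*s + 1)Y = 1/(s - 2) + (-3*s - 13).
Isolate Y and clear denominators.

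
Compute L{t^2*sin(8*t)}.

16*(3*s^2 - 64)/(s^2 + 64)^3

L{sin(8t)} = 8/(s^2 + 64).
Then apply L{t^2·g(t)} = (-1)^2 d^2/ds^2[H(s)] with H(s) = 8/(s^2 + 64):
differentiating 2 times and applying the sign gives 16*(3*s^2 - 64)/(s^2 + 64)^3.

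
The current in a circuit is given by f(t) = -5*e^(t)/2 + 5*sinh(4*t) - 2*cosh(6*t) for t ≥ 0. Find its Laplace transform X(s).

X(s) = -2*s/(s^2 - 36) + 20/(s^2 - 16) - 5/(2*(s - 1))

Apply the Laplace transform termwise.
(5)·[L{sinh(4t)} = 4/(s^2 - 16)]; (-2)·[L{cosh(6t)} = s/(s^2 - 36)]; (-5/2)·[L{e^(t)} = 1/(s - 1)].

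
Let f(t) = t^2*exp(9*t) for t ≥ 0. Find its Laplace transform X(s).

X(s) = 2/(s - 9)^3

L{e^(9t)} = 1/(s - 9).
Then apply L{t^2·g(t)} = (-1)^2 d^2/ds^2[G(s)] with G(s) = 1/(s - 9):
differentiating 2 times and applying the sign gives 2/(s - 9)^3.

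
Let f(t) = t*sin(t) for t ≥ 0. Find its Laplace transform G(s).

L{sin(t)} = 1/(s^2 + 1).
Then apply L{t·g(t)} = -d/ds[H(s)] with H(s) = 1/(s^2 + 1):
differentiating 1 time and applying the sign gives 2*s/(s^2 + 1)^2.

G(s) = 2*s/(s^2 + 1)^2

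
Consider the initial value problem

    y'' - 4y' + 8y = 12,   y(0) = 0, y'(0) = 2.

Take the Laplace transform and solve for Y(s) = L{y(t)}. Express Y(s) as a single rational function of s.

Y(s) = (2*s + 12)/(s^3 - 4*s^2 + 8*s)

Transform both sides with L{·}.
Using L{y''} = s^2 Y - s·y(0) - y'(0) and L{y'} = sY - y(0), with y(0) = 0, y'(0) = 2, the left side becomes (s^2 - 4*s + 8)Y - (2).
The right side is L{12} = 12/s.
So (s^2 - 4*s + 8)Y = 12/s + (2).
Isolate Y and clear denominators.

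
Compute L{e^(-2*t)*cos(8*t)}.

L{cos(8t)} = s/(s^2 + 64).
By the first shifting theorem, multiplying by e^(-2t) replaces s with s + 2.

(s + 2)/((s + 2)^2 + 64)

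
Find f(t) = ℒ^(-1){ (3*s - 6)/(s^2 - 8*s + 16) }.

f(t) = 6*t*exp(4*t) + 3*exp(4*t)

Factor the denominator: s^2 - 8*s + 16 = (s - 4)^2.
Partial fraction decomposition gives [3/(s - 4)] + [6/(s - 4)^2].
Invert each term: 3/(s - 4) ↔ 3e^(4t); 6/(s - 4)^2 ↔ 6t·e^(4t).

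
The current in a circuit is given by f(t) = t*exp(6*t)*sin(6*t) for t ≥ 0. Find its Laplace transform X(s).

X(s) = 12*(s - 6)/(s^2 - 12*s + 72)^2

L{sin(6t)} = 6/(s^2 + 36).
Multiplying by e^(6t) shifts s → s - 6, so L{exp(6*t)*sin(6*t)} = 6/((s - 6)^2 + 36).
Then apply L{t·g(t)} = -d/ds[G(s)] with G(s) = 6/((s - 6)^2 + 36):
differentiating 1 time and applying the sign gives 12*(s - 6)/(s^2 - 12*s + 72)^2.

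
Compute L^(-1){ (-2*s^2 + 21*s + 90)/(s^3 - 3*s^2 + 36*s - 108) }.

Factor the denominator: s^3 - 3*s^2 + 36*s - 108 = (s - 3)*(s^2 + 36).
Partial fraction decomposition gives [3/(s - 3)] + [-5*s/(s^2 + 36)] + [6/(s^2 + 36)].
Invert each term: 3/(s - 3) ↔ 3e^(3t); -5·s/(s^2 + 36) ↔ -5cos(6t); 1·6/(s^2 + 36) ↔ sin(6t).

3*exp(3*t) + sin(6*t) - 5*cos(6*t)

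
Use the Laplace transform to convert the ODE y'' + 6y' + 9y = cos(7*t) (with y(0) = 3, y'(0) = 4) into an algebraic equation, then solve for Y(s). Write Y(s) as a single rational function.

Take the Laplace transform of both sides.
With L{y''} = s^2 Y - s·y(0) - y'(0) and L{y'} = sY - y(0), with y(0) = 3, y'(0) = 4: the LHS transforms to (s^2 + 6*s + 9)Y - (3*s + 22).
The right side is L{cos(7*t)} = s/(s^2 + 49).
So (s^2 + 6*s + 9)Y = s/(s^2 + 49) + (3*s + 22).
Divide through and combine into a single rational function.

Y(s) = (3*s^3 + 22*s^2 + 148*s + 1078)/(s^4 + 6*s^3 + 58*s^2 + 294*s + 441)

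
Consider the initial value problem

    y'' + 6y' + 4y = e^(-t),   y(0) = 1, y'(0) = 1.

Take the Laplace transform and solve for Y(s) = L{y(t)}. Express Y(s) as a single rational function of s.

Y(s) = (s^2 + 8*s + 8)/(s^3 + 7*s^2 + 10*s + 4)

Transform both sides with L{·}.
Using L{y''} = s^2 Y - s·y(0) - y'(0) and L{y'} = sY - y(0), with y(0) = 1, y'(0) = 1, the left side becomes (s^2 + 6*s + 4)Y - (s + 7).
The right side is L{e^(-t)} = 1/(s + 1).
So (s^2 + 6*s + 4)Y = 1/(s + 1) + (s + 7).
Isolate Y and clear denominators.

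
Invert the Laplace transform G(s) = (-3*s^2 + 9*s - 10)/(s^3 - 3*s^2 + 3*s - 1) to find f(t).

Factor the denominator: s^3 - 3*s^2 + 3*s - 1 = (s - 1)^3.
Partial fraction decomposition gives [-3/(s - 1)] + [3/(s - 1)^2] + [-4/(s - 1)^3].
Invert each term: -3/(s - 1) ↔ -3e^(t); 3/(s - 1)^2 ↔ 3t·e^(t); -4/(s - 1)^3 ↔ (-2)t^2·e^(t).

f(t) = -2*t^2*exp(t) + 3*t*exp(t) - 3*exp(t)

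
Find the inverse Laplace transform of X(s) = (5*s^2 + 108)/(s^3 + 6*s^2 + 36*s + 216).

Factor the denominator: s^3 + 6*s^2 + 36*s + 216 = (s + 6)*(s^2 + 36).
Partial fraction decomposition gives [4/(s + 6)] + [s/(s^2 + 36)] + [-6/(s^2 + 36)].
Invert each term: 4/(s + 6) ↔ 4e^(-6t); 1·s/(s^2 + 36) ↔ cos(6t); -1·6/(s^2 + 36) ↔ -sin(6t).

-sin(6*t) + cos(6*t) + 4*exp(-6*t)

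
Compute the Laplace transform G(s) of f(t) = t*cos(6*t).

G(s) = (s - 6)*(s + 6)/(s^2 + 36)^2

L{cos(6t)} = s/(s^2 + 36).
Then apply L{t·g(t)} = -d/ds[H(s)] with H(s) = s/(s^2 + 36):
differentiating 1 time and applying the sign gives (s - 6)*(s + 6)/(s^2 + 36)^2.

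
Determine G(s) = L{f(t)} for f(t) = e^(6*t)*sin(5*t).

G(s) = 5/((s - 6)^2 + 25)

L{sin(5t)} = 5/(s^2 + 25).
By the first shifting theorem, multiplying by e^(6t) replaces s with s - 6.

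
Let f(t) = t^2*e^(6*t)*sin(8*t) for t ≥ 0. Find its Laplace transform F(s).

L{sin(8t)} = 8/(s^2 + 64).
Multiplying by e^(6t) shifts s → s - 6, so L{e^(6*t)*sin(8*t)} = 8/((s - 6)^2 + 64).
Then apply L{t^2·g(t)} = (-1)^2 d^2/ds^2[G(s)] with G(s) = 8/((s - 6)^2 + 64):
differentiating 2 times and applying the sign gives 16*(3*s^2 - 36*s + 44)/(s^2 - 12*s + 100)^3.

F(s) = 16*(3*s^2 - 36*s + 44)/(s^2 - 12*s + 100)^3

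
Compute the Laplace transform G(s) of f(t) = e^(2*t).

G(s) = 1/(s - 2)

L{e^(2t)} = 1/(s - 2).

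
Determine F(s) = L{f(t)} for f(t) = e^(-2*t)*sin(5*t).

L{sin(5t)} = 5/(s^2 + 25).
By the first shifting theorem, multiplying by e^(-2t) replaces s with s + 2.

F(s) = 5/((s + 2)^2 + 25)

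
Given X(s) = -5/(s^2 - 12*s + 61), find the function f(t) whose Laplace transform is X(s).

f(t) = -exp(6*t)*sin(5*t)

Rewrite the denominator: s^2 - 12*s + 61 = (s - 6)^2 + 25.
The form in (s - 6) signals a first-shifting-theorem factor e^(6t).
Since L{sin(5t)} = 5/(s^2 + 25), the inverse is e^(6*t)*sin(5*t), scaled by -1.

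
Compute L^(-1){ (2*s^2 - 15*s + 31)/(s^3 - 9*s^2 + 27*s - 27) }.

2*t^2*exp(3*t) - 3*t*exp(3*t) + 2*exp(3*t)

Factor the denominator: s^3 - 9*s^2 + 27*s - 27 = (s - 3)^3.
Partial fraction decomposition gives [2/(s - 3)] + [-3/(s - 3)^2] + [4/(s - 3)^3].
Invert each term: 2/(s - 3) ↔ 2e^(3t); -3/(s - 3)^2 ↔ -3t·e^(3t); 4/(s - 3)^3 ↔ (2)t^2·e^(3t).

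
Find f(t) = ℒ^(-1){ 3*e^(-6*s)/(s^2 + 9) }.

f(t) = Heaviside(t - 6)*(sin(3*t - 18))

The factor e^(-6s) signals a time shift by c = 6 (second shifting theorem).
L{sin(3t)} = 3/(s^2 + 9), so L^-1{3/(s^2 + 9)} = sin(3*t).
Hence the inverse is u(t - 6) times that function evaluated at t - 6.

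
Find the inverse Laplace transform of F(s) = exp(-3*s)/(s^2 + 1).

Heaviside(t - 3)*(sin(t - 3))

The factor e^(-3s) signals a time shift by c = 3 (second shifting theorem).
L{sin(t)} = 1/(s^2 + 1), so L^-1{1/(s^2 + 1)} = sin(t).
Hence the inverse is u(t - 3) times that function evaluated at t - 3.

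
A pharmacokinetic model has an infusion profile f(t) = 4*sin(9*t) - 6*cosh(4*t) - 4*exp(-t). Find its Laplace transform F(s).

Apply the Laplace transform termwise.
(-4)·[L{e^(-t)} = 1/(s + 1)]; (4)·[L{sin(9t)} = 9/(s^2 + 81)]; (-6)·[L{cosh(4t)} = s/(s^2 - 16)].

F(s) = -6*s/(s^2 - 16) + 36/(s^2 + 81) - 4/(s + 1)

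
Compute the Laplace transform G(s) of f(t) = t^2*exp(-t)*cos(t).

L{cos(t)} = s/(s^2 + 1).
Multiplying by e^(-t) shifts s → s + 1, so L{exp(-t)*cos(t)} = (s + 1)/((s + 1)^2 + 1).
Then apply L{t^2·g(t)} = (-1)^2 d^2/ds^2[H(s)] with H(s) = (s + 1)/((s + 1)^2 + 1):
differentiating 2 times and applying the sign gives 2*(s + 1)*(s^2 + 2*s - 2)/(s^2 + 2*s + 2)^3.

G(s) = 2*(s + 1)*(s^2 + 2*s - 2)/(s^2 + 2*s + 2)^3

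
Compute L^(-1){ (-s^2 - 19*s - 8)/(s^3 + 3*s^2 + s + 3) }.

-4*sin(t) - 5*cos(t) + 4*exp(-3*t)

Factor the denominator: s^3 + 3*s^2 + s + 3 = (s + 3)*(s^2 + 1).
Partial fraction decomposition gives [4/(s + 3)] + [-5*s/(s^2 + 1)] + [-4/(s^2 + 1)].
Invert each term: 4/(s + 3) ↔ 4e^(-3t); -5·s/(s^2 + 1) ↔ -5cos(t); -4·1/(s^2 + 1) ↔ -4sin(t).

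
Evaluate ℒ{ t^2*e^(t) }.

L{e^(t)} = 1/(s - 1).
Then apply L{t^2·g(t)} = (-1)^2 d^2/ds^2[G(s)] with G(s) = 1/(s - 1):
differentiating 2 times and applying the sign gives 2/(s - 1)^3.

2/(s - 1)^3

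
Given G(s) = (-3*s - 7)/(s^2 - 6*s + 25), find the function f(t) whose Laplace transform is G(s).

Complete the square in the denominator: s^2 - 6*s + 25 = (s - 3)^2 + 4^2.
Split the numerator to match: -3*s - 7 = -3·(s - 3) - 4·4.
Invert each term: -3·(s - 3)/((s - 3)^2 + 16) ↔ -3e^(3t)cos(4t); -4·4/((s - 3)^2 + 16) ↔ -4e^(3t)sin(4t).

f(t) = -4*exp(3*t)*sin(4*t) - 3*exp(3*t)*cos(4*t)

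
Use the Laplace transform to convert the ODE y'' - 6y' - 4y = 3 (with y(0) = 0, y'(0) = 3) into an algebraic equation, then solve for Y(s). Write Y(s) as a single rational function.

Y(s) = (3*s + 3)/(s^3 - 6*s^2 - 4*s)

Transform both sides with L{·}.
Using L{y''} = s^2 Y - s·y(0) - y'(0) and L{y'} = sY - y(0), with y(0) = 0, y'(0) = 3, the left side becomes (s^2 - 6*s - 4)Y - (3).
The right side is L{3} = 3/s.
So (s^2 - 6*s - 4)Y = 3/s + (3).
Solve for Y(s) and write it as one ratio of polynomials.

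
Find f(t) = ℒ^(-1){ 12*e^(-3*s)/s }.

The factor e^(-3s) signals a time shift by c = 3 (second shifting theorem).
L{12} = 12/s, so L^-1{12/s} = 12.
Hence the inverse is u(t - 3) times that function evaluated at t - 3.

f(t) = Heaviside(t - 3)*(12)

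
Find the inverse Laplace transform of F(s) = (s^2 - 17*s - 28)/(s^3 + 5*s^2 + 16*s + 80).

Factor the denominator: s^3 + 5*s^2 + 16*s + 80 = (s + 5)*(s^2 + 16).
Partial fraction decomposition gives [2/(s + 5)] + [-s/(s^2 + 16)] + [-12/(s^2 + 16)].
Invert each term: 2/(s + 5) ↔ 2e^(-5t); -1·s/(s^2 + 16) ↔ -cos(4t); -3·4/(s^2 + 16) ↔ -3sin(4t).

-3*sin(4*t) - cos(4*t) + 2*exp(-5*t)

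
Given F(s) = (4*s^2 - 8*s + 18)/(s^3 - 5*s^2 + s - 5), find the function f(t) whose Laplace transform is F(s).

Factor the denominator: s^3 - 5*s^2 + s - 5 = (s - 5)*(s^2 + 1).
Partial fraction decomposition gives [3/(s - 5)] + [s/(s^2 + 1)] + [-3/(s^2 + 1)].
Invert each term: 3/(s - 5) ↔ 3e^(5t); 1·s/(s^2 + 1) ↔ cos(t); -3·1/(s^2 + 1) ↔ -3sin(t).

f(t) = 3*exp(5*t) - 3*sin(t) + cos(t)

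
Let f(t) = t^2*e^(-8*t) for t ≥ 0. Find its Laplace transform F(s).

F(s) = 2/(s + 8)^3

L{e^(-8t)} = 1/(s + 8).
Then apply L{t^2·g(t)} = (-1)^2 d^2/ds^2[G(s)] with G(s) = 1/(s + 8):
differentiating 2 times and applying the sign gives 2/(s + 8)^3.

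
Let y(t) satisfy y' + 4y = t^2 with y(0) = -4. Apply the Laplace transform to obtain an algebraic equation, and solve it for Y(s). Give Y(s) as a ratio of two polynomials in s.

Y(s) = (-4*s^3 + 2)/(s^4 + 4*s^3)

Apply the Laplace transform to the equation.
The derivative rules (L{y'} = sY - y(0) = sY - (-4)) turn the left side into (s + 4)Y - (-4).
The right side is L{t^2} = 2/s^3.
So (s + 4)Y = 2/s^3 + (-4).
Isolate Y and clear denominators.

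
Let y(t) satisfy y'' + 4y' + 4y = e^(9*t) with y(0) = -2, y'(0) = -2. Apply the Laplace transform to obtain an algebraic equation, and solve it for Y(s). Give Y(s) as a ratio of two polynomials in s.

Y(s) = (-2*s^2 + 8*s + 91)/(s^3 - 5*s^2 - 32*s - 36)

Transform both sides with L{·}.
Using L{y''} = s^2 Y - s·y(0) - y'(0) and L{y'} = sY - y(0), with y(0) = -2, y'(0) = -2, the left side becomes (s^2 + 4*s + 4)Y - (-2*s - 10).
The right side is L{e^(9*t)} = 1/(s - 9).
So (s^2 + 4*s + 4)Y = 1/(s - 9) + (-2*s - 10).
Isolate Y and clear denominators.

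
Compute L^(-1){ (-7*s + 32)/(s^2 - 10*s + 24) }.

-5*exp(6*t) - 2*exp(4*t)

Factor the denominator: s^2 - 10*s + 24 = (s - 6)*(s - 4).
Partial fraction decomposition gives [-2/(s - 4)] + [-5/(s - 6)].
Invert each term: -2/(s - 4) ↔ -2e^(4t); -5/(s - 6) ↔ -5e^(6t).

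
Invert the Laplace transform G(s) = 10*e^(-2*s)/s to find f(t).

The factor e^(-2s) signals a time shift by c = 2 (second shifting theorem).
L{10} = 10/s, so L^-1{10/s} = 10.
Hence the inverse is u(t - 2) times that function evaluated at t - 2.

f(t) = Heaviside(t - 2)*(10)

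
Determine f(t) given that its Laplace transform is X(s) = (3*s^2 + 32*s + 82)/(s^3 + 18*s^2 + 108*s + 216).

f(t) = -t^2*exp(-6*t) - 4*t*exp(-6*t) + 3*exp(-6*t)

Factor the denominator: s^3 + 18*s^2 + 108*s + 216 = (s + 6)^3.
Partial fraction decomposition gives [3/(s + 6)] + [-4/(s + 6)^2] + [-2/(s + 6)^3].
Invert each term: 3/(s + 6) ↔ 3e^(-6t); -4/(s + 6)^2 ↔ -4t·e^(-6t); -2/(s + 6)^3 ↔ (-1)t^2·e^(-6t).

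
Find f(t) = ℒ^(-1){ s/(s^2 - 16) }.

Since L{cosh(4t)} = s/(s^2 - 16), the inverse is cosh(4*t).

f(t) = cosh(4*t)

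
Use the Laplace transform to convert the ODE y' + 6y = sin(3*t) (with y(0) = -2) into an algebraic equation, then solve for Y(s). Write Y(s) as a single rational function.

Apply the Laplace transform to the equation.
The derivative rules (L{y'} = sY - y(0) = sY - (-2)) turn the left side into (s + 6)Y - (-2).
The right side is L{sin(3*t)} = 3/(s^2 + 9).
So (s + 6)Y = 3/(s^2 + 9) + (-2).
Isolate Y and clear denominators.

Y(s) = (-2*s^2 - 15)/(s^3 + 6*s^2 + 9*s + 54)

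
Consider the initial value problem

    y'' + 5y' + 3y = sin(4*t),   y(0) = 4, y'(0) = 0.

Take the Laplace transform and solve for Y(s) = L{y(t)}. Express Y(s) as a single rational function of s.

Apply the Laplace transform to the equation.
The derivative rules (L{y''} = s^2 Y - s·y(0) - y'(0) and L{y'} = sY - y(0), with y(0) = 4, y'(0) = 0) turn the left side into (s^2 + 5*s + 3)Y - (4*s + 20).
The right side is L{sin(4*t)} = 4/(s^2 + 16).
So (s^2 + 5*s + 3)Y = 4/(s^2 + 16) + (4*s + 20).
Isolate Y and clear denominators.

Y(s) = (4*s^3 + 20*s^2 + 64*s + 324)/(s^4 + 5*s^3 + 19*s^2 + 80*s + 48)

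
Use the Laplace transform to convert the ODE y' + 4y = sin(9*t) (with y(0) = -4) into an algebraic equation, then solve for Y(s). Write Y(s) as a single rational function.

Transform both sides with L{·}.
Using L{y'} = sY - y(0) = sY - (-4), the left side becomes (s + 4)Y - (-4).
The right side is L{sin(9*t)} = 9/(s^2 + 81).
So (s + 4)Y = 9/(s^2 + 81) + (-4).
Isolate Y and clear denominators.

Y(s) = (-4*s^2 - 315)/(s^3 + 4*s^2 + 81*s + 324)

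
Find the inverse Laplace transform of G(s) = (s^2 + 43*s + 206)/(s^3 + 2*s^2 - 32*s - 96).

-5*t*exp(-4*t) + 5*exp(6*t) - 4*exp(-4*t)

Factor the denominator: s^3 + 2*s^2 - 32*s - 96 = (s - 6)*(s + 4)^2.
Partial fraction decomposition gives [-4/(s + 4)] + [-5/(s + 4)^2] + [5/(s - 6)].
Invert each term: -4/(s + 4) ↔ -4e^(-4t); -5/(s + 4)^2 ↔ -5t·e^(-4t); 5/(s - 6) ↔ 5e^(6t).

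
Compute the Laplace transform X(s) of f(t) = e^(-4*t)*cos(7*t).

L{cos(7t)} = s/(s^2 + 49).
By the first shifting theorem, multiplying by e^(-4t) replaces s with s + 4.

X(s) = (s + 4)/((s + 4)^2 + 49)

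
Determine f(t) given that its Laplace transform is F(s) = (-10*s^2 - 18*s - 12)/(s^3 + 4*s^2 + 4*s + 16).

Factor the denominator: s^3 + 4*s^2 + 4*s + 16 = (s + 4)*(s^2 + 4).
Partial fraction decomposition gives [-5/(s + 4)] + [-5*s/(s^2 + 4)] + [2/(s^2 + 4)].
Invert each term: -5/(s + 4) ↔ -5e^(-4t); -5·s/(s^2 + 4) ↔ -5cos(2t); 1·2/(s^2 + 4) ↔ sin(2t).

f(t) = sin(2*t) - 5*cos(2*t) - 5*exp(-4*t)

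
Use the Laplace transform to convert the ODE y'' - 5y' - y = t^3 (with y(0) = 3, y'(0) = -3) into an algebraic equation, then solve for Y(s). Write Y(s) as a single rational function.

Y(s) = (3*s^5 - 18*s^4 + 6)/(s^6 - 5*s^5 - s^4)

Take the Laplace transform of both sides.
With L{y''} = s^2 Y - s·y(0) - y'(0) and L{y'} = sY - y(0), with y(0) = 3, y'(0) = -3: the LHS transforms to (s^2 - 5*s - 1)Y - (3*s - 18).
The right side is L{t^3} = 6/s^4.
So (s^2 - 5*s - 1)Y = 6/s^4 + (3*s - 18).
Divide through and combine into a single rational function.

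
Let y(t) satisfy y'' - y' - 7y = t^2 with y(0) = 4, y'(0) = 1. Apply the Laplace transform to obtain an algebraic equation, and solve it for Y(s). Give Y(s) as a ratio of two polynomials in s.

Take the Laplace transform of both sides.
Using L{y''} = s^2 Y - s·y(0) - y'(0) and L{y'} = sY - y(0), with y(0) = 4, y'(0) = 1, the left side becomes (s^2 - s - 7)Y - (4*s - 3).
The right side is L{t^2} = 2/s^3.
So (s^2 - s - 7)Y = 2/s^3 + (4*s - 3).
Isolate Y and clear denominators.

Y(s) = (4*s^4 - 3*s^3 + 2)/(s^5 - s^4 - 7*s^3)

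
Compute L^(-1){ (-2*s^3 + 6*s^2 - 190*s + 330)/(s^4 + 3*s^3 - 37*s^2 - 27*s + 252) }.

Factor the denominator: s^4 + 3*s^3 - 37*s^2 - 27*s + 252 = (s - 4)*(s - 3)*(s + 3)*(s + 7).
Partial fraction decomposition gives [-6/(s + 7)] + [6/(s + 3)] + [4/(s - 3)] + [-6/(s - 4)].
Invert each term: -6/(s + 7) ↔ -6e^(-7t); 6/(s + 3) ↔ 6e^(-3t); 4/(s - 3) ↔ 4e^(3t); -6/(s - 4) ↔ -6e^(4t).

-6*exp(4*t) + 4*exp(3*t) + 6*exp(-3*t) - 6*exp(-7*t)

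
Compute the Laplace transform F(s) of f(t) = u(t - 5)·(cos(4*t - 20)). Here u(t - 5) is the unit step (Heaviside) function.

F(s) = s*exp(-5*s)/(s^2 + 16)

By the second shifting theorem, L{u(t - c)·g(t - c)} = e^(-cs)·G(s) with c = 5 and G(s) = L{g(t)}.
L{cos(4t)} = s/(s^2 + 16).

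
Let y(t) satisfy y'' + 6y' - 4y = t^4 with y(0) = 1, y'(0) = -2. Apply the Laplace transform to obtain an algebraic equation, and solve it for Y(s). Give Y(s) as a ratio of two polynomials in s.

Y(s) = (s^6 + 4*s^5 + 24)/(s^7 + 6*s^6 - 4*s^5)

Take the Laplace transform of both sides.
With L{y''} = s^2 Y - s·y(0) - y'(0) and L{y'} = sY - y(0), with y(0) = 1, y'(0) = -2: the LHS transforms to (s^2 + 6*s - 4)Y - (s + 4).
The right side is L{t^4} = 24/s^5.
So (s^2 + 6*s - 4)Y = 24/s^5 + (s + 4).
Isolate Y and clear denominators.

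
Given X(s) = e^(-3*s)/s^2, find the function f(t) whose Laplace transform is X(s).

f(t) = Heaviside(t - 3)*(t - 3)

The factor e^(-3s) signals a time shift by c = 3 (second shifting theorem).
L{t} = 1!/s^2 = 1/s^2, so L^-1{s^(-2)} = t.
Hence the inverse is u(t - 3) times that function evaluated at t - 3.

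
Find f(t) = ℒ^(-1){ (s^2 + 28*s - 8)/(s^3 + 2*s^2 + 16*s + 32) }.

f(t) = 5*sin(4*t) + 4*cos(4*t) - 3*exp(-2*t)

Factor the denominator: s^3 + 2*s^2 + 16*s + 32 = (s + 2)*(s^2 + 16).
Partial fraction decomposition gives [-3/(s + 2)] + [4*s/(s^2 + 16)] + [20/(s^2 + 16)].
Invert each term: -3/(s + 2) ↔ -3e^(-2t); 4·s/(s^2 + 16) ↔ 4cos(4t); 5·4/(s^2 + 16) ↔ 5sin(4t).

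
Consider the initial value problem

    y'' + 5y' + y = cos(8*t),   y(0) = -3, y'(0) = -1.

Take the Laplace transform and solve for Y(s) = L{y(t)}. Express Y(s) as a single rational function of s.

Laplace-transform each side.
The derivative rules (L{y''} = s^2 Y - s·y(0) - y'(0) and L{y'} = sY - y(0), with y(0) = -3, y'(0) = -1) turn the left side into (s^2 + 5*s + 1)Y - (-3*s - 16).
The right side is L{cos(8*t)} = s/(s^2 + 64).
So (s^2 + 5*s + 1)Y = s/(s^2 + 64) + (-3*s - 16).
Solve for Y(s) and write it as one ratio of polynomials.

Y(s) = (-3*s^3 - 16*s^2 - 191*s - 1024)/(s^4 + 5*s^3 + 65*s^2 + 320*s + 64)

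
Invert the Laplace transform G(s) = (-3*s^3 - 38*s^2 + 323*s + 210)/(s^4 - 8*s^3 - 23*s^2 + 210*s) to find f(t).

f(t) = -5*exp(7*t) - 2*exp(6*t) + 1 + 3*exp(-5*t)

Factor the denominator: s^4 - 8*s^3 - 23*s^2 + 210*s = s*(s - 7)*(s - 6)*(s + 5).
Partial fraction decomposition gives [-5/(s - 7)] + [3/(s + 5)] + [-2/(s - 6)] + [1/s].
Invert each term: -5/(s - 7) ↔ -5e^(7t); 3/(s + 5) ↔ 3e^(-5t); -2/(s - 6) ↔ -2e^(6t); 1/(s - 0) ↔ e^(0t).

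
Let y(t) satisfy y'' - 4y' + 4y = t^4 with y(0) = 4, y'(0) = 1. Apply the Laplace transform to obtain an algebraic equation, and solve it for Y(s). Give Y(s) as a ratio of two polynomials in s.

Apply the Laplace transform to the equation.
With L{y''} = s^2 Y - s·y(0) - y'(0) and L{y'} = sY - y(0), with y(0) = 4, y'(0) = 1: the LHS transforms to (s^2 - 4*s + 4)Y - (4*s - 15).
The right side is L{t^4} = 24/s^5.
So (s^2 - 4*s + 4)Y = 24/s^5 + (4*s - 15).
Solve for Y(s) and write it as one ratio of polynomials.

Y(s) = (4*s^6 - 15*s^5 + 24)/(s^7 - 4*s^6 + 4*s^5)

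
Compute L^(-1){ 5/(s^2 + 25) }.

sin(5*t)

Since L{sin(5t)} = 5/(s^2 + 25), the inverse is sin(5*t).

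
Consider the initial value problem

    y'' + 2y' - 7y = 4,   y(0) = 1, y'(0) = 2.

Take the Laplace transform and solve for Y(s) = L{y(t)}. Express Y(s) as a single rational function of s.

Y(s) = (s^2 + 4*s + 4)/(s^3 + 2*s^2 - 7*s)

Laplace-transform each side.
With L{y''} = s^2 Y - s·y(0) - y'(0) and L{y'} = sY - y(0), with y(0) = 1, y'(0) = 2: the LHS transforms to (s^2 + 2*s - 7)Y - (s + 4).
The right side is L{4} = 4/s.
So (s^2 + 2*s - 7)Y = 4/s + (s + 4).
Solve for Y(s) and write it as one ratio of polynomials.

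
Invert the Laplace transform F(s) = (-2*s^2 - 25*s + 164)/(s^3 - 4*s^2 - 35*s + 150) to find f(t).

Factor the denominator: s^3 - 4*s^2 - 35*s + 150 = (s - 5)^2*(s + 6).
Partial fraction decomposition gives [-4/(s - 5)] + [-1/(s - 5)^2] + [2/(s + 6)].
Invert each term: -4/(s - 5) ↔ -4e^(5t); -1/(s - 5)^2 ↔ -t·e^(5t); 2/(s + 6) ↔ 2e^(-6t).

f(t) = -t*exp(5*t) - 4*exp(5*t) + 2*exp(-6*t)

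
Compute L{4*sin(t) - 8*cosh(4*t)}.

-8*s/(s^2 - 16) + 4/(s^2 + 1)

The transform is linear, so treat each term independently.
(-8)·[L{cosh(4t)} = s/(s^2 - 16)]; (4)·[L{sin(t)} = 1/(s^2 + 1)].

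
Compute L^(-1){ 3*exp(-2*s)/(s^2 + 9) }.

Heaviside(t - 2)*(sin(3*t - 6))

The factor e^(-2s) signals a time shift by c = 2 (second shifting theorem).
L{sin(3t)} = 3/(s^2 + 9), so L^-1{3/(s^2 + 9)} = sin(3*t).
Hence the inverse is u(t - 2) times that function evaluated at t - 2.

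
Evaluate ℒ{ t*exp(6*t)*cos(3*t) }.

(s - 9)*(s - 3)/(s^2 - 12*s + 45)^2

L{cos(3t)} = s/(s^2 + 9).
Multiplying by e^(6t) shifts s → s - 6, so L{exp(6*t)*cos(3*t)} = (s - 6)/((s - 6)^2 + 9).
Then apply L{t·g(t)} = -d/ds[H(s)] with H(s) = (s - 6)/((s - 6)^2 + 9):
differentiating 1 time and applying the sign gives (s - 9)*(s - 3)/(s^2 - 12*s + 45)^2.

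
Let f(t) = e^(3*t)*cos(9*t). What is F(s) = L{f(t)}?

F(s) = (s - 3)/((s - 3)^2 + 81)

L{cos(9t)} = s/(s^2 + 81).
By the first shifting theorem, multiplying by e^(3t) replaces s with s - 3.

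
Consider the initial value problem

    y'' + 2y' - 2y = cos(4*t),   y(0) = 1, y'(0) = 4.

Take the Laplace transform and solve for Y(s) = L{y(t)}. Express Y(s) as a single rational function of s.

Y(s) = (s^3 + 6*s^2 + 17*s + 96)/(s^4 + 2*s^3 + 14*s^2 + 32*s - 32)

Take the Laplace transform of both sides.
The derivative rules (L{y''} = s^2 Y - s·y(0) - y'(0) and L{y'} = sY - y(0), with y(0) = 1, y'(0) = 4) turn the left side into (s^2 + 2*s - 2)Y - (s + 6).
The right side is L{cos(4*t)} = s/(s^2 + 16).
So (s^2 + 2*s - 2)Y = s/(s^2 + 16) + (s + 6).
Divide through and combine into a single rational function.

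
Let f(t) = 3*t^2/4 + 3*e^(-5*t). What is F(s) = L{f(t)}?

F(s) = 3/(s + 5) + 3/(2*s^3)

By linearity of the Laplace transform, transform each term separately.
(3)·[L{e^(-5t)} = 1/(s + 5)]; (3/4)·[L{t^2} = 2!/s^3 = 2/s^3].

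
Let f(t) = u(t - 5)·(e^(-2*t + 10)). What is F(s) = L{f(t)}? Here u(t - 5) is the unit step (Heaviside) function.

F(s) = exp(-5*s)/(s + 2)

By the second shifting theorem, L{u(t - c)·g(t - c)} = e^(-cs)·G(s) with c = 5 and G(s) = L{g(t)}.
L{e^(-2t)} = 1/(s + 2).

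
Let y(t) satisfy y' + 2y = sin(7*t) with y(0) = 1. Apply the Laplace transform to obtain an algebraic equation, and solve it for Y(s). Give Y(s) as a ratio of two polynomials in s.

Y(s) = (s^2 + 56)/(s^3 + 2*s^2 + 49*s + 98)

Transform both sides with L{·}.
Using L{y'} = sY - y(0) = sY - 1, the left side becomes (s + 2)Y - (1).
The right side is L{sin(7*t)} = 7/(s^2 + 49).
So (s + 2)Y = 7/(s^2 + 49) + (1).
Divide through and combine into a single rational function.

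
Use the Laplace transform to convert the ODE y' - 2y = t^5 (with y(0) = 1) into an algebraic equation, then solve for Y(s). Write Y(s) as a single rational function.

Y(s) = (s^6 + 120)/(s^7 - 2*s^6)

Take the Laplace transform of both sides.
With L{y'} = sY - y(0) = sY - 1: the LHS transforms to (s - 2)Y - (1).
The right side is L{t^5} = 120/s^6.
So (s - 2)Y = 120/s^6 + (1).
Divide through and combine into a single rational function.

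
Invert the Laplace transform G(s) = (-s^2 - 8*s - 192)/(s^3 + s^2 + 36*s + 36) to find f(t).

Factor the denominator: s^3 + s^2 + 36*s + 36 = (s + 1)*(s^2 + 36).
Partial fraction decomposition gives [-5/(s + 1)] + [4*s/(s^2 + 36)] + [-12/(s^2 + 36)].
Invert each term: -5/(s + 1) ↔ -5e^(-t); 4·s/(s^2 + 36) ↔ 4cos(6t); -2·6/(s^2 + 36) ↔ -2sin(6t).

f(t) = -2*sin(6*t) + 4*cos(6*t) - 5*exp(-t)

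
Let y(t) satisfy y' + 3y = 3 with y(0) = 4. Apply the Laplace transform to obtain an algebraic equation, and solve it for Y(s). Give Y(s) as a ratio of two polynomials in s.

Y(s) = (4*s + 3)/(s^2 + 3*s)

Take the Laplace transform of both sides.
Using L{y'} = sY - y(0) = sY - 4, the left side becomes (s + 3)Y - (4).
The right side is L{3} = 3/s.
So (s + 3)Y = 3/s + (4).
Solve for Y(s) and write it as one ratio of polynomials.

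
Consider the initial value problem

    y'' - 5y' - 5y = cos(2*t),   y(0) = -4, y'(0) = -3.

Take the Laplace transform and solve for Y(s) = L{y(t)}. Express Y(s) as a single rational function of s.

Y(s) = (-4*s^3 + 17*s^2 - 15*s + 68)/(s^4 - 5*s^3 - s^2 - 20*s - 20)

Transform both sides with L{·}.
With L{y''} = s^2 Y - s·y(0) - y'(0) and L{y'} = sY - y(0), with y(0) = -4, y'(0) = -3: the LHS transforms to (s^2 - 5*s - 5)Y - (-4*s + 17).
The right side is L{cos(2*t)} = s/(s^2 + 4).
So (s^2 - 5*s - 5)Y = s/(s^2 + 4) + (-4*s + 17).
Solve for Y(s) and write it as one ratio of polynomials.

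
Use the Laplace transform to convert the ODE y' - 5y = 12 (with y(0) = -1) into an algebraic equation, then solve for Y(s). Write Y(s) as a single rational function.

Transform both sides with L{·}.
With L{y'} = sY - y(0) = sY - (-1): the LHS transforms to (s - 5)Y - (-1).
The right side is L{12} = 12/s.
So (s - 5)Y = 12/s + (-1).
Solve for Y(s) and write it as one ratio of polynomials.

Y(s) = (-s + 12)/(s^2 - 5*s)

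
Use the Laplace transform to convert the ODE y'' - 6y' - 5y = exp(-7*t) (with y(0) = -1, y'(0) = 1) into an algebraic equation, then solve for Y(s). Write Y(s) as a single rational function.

Y(s) = (-s^2 + 50)/(s^3 + s^2 - 47*s - 35)

Take the Laplace transform of both sides.
The derivative rules (L{y''} = s^2 Y - s·y(0) - y'(0) and L{y'} = sY - y(0), with y(0) = -1, y'(0) = 1) turn the left side into (s^2 - 6*s - 5)Y - (-s + 7).
The right side is L{exp(-7*t)} = 1/(s + 7).
So (s^2 - 6*s - 5)Y = 1/(s + 7) + (-s + 7).
Isolate Y and clear denominators.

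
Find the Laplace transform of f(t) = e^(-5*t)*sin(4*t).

L{sin(4t)} = 4/(s^2 + 16).
By the first shifting theorem, multiplying by e^(-5t) replaces s with s + 5.

4/((s + 5)^2 + 16)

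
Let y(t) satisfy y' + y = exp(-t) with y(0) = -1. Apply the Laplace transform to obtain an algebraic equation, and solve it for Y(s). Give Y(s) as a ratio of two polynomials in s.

Transform both sides with L{·}.
Using L{y'} = sY - y(0) = sY - (-1), the left side becomes (s + 1)Y - (-1).
The right side is L{exp(-t)} = 1/(s + 1).
So (s + 1)Y = 1/(s + 1) + (-1).
Isolate Y and clear denominators.

Y(s) = -s/(s^2 + 2*s + 1)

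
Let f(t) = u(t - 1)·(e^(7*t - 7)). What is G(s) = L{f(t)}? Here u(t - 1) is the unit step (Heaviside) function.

By the second shifting theorem, L{u(t - c)·g(t - c)} = e^(-cs)·H(s) with c = 1 and H(s) = L{g(t)}.
L{e^(7t)} = 1/(s - 7).

G(s) = exp(-s)/(s - 7)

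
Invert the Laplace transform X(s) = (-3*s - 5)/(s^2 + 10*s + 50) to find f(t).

Complete the square in the denominator: s^2 + 10*s + 50 = (s + 5)^2 + 5^2.
Split the numerator to match: -3*s - 5 = -3·(s + 5) + 2·5.
Invert each term: -3·(s + 5)/((s + 5)^2 + 25) ↔ -3e^(-5t)cos(5t); 2·5/((s + 5)^2 + 25) ↔ 2e^(-5t)sin(5t).

f(t) = 2*exp(-5*t)*sin(5*t) - 3*exp(-5*t)*cos(5*t)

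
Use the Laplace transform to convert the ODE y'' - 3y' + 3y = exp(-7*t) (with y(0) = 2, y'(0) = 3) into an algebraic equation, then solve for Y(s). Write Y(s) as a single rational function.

Take the Laplace transform of both sides.
Using L{y''} = s^2 Y - s·y(0) - y'(0) and L{y'} = sY - y(0), with y(0) = 2, y'(0) = 3, the left side becomes (s^2 - 3*s + 3)Y - (2*s - 3).
The right side is L{exp(-7*t)} = 1/(s + 7).
So (s^2 - 3*s + 3)Y = 1/(s + 7) + (2*s - 3).
Solve for Y(s) and write it as one ratio of polynomials.

Y(s) = (2*s^2 + 11*s - 20)/(s^3 + 4*s^2 - 18*s + 21)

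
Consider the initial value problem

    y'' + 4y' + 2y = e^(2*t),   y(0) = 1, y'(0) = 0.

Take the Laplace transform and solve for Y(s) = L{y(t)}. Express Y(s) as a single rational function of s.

Take the Laplace transform of both sides.
The derivative rules (L{y''} = s^2 Y - s·y(0) - y'(0) and L{y'} = sY - y(0), with y(0) = 1, y'(0) = 0) turn the left side into (s^2 + 4*s + 2)Y - (s + 4).
The right side is L{e^(2*t)} = 1/(s - 2).
So (s^2 + 4*s + 2)Y = 1/(s - 2) + (s + 4).
Isolate Y and clear denominators.

Y(s) = (s^2 + 2*s - 7)/(s^3 + 2*s^2 - 6*s - 4)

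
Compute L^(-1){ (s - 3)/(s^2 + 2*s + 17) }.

-exp(-t)*sin(4*t) + exp(-t)*cos(4*t)

Complete the square in the denominator: s^2 + 2*s + 17 = (s + 1)^2 + 4^2.
Split the numerator to match: s - 3 = 1·(s + 1) - 1·4.
Invert each term: 1·(s + 1)/((s + 1)^2 + 16) ↔ e^(-t)cos(4t); -1·4/((s + 1)^2 + 16) ↔ -e^(-t)sin(4t).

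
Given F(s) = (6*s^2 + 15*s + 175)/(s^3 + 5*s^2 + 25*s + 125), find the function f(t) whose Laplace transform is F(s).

Factor the denominator: s^3 + 5*s^2 + 25*s + 125 = (s + 5)*(s^2 + 25).
Partial fraction decomposition gives [5/(s + 5)] + [s/(s^2 + 25)] + [10/(s^2 + 25)].
Invert each term: 5/(s + 5) ↔ 5e^(-5t); 1·s/(s^2 + 25) ↔ cos(5t); 2·5/(s^2 + 25) ↔ 2sin(5t).

f(t) = 2*sin(5*t) + cos(5*t) + 5*exp(-5*t)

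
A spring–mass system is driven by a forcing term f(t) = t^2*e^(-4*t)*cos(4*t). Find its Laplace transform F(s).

F(s) = 2*(s + 4)*(s^2 + 8*s - 32)/(s^2 + 8*s + 32)^3

L{cos(4t)} = s/(s^2 + 16).
Multiplying by e^(-4t) shifts s → s + 4, so L{e^(-4*t)*cos(4*t)} = (s + 4)/((s + 4)^2 + 16).
Then apply L{t^2·g(t)} = (-1)^2 d^2/ds^2[G(s)] with G(s) = (s + 4)/((s + 4)^2 + 16):
differentiating 2 times and applying the sign gives 2*(s + 4)*(s^2 + 8*s - 32)/(s^2 + 8*s + 32)^3.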